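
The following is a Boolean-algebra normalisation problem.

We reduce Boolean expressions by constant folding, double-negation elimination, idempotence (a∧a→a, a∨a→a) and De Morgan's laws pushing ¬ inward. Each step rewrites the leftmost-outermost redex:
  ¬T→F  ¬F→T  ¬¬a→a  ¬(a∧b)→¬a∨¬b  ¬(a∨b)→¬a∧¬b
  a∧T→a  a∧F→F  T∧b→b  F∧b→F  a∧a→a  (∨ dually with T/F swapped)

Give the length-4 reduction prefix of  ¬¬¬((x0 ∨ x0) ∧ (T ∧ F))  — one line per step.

Answer: after 4 steps: ¬x0 ∨ ¬(T ∧ F)

Working:
  start: ¬¬¬((x0 ∨ x0) ∧ (T ∧ F))
  step 1: ¬((x0 ∨ x0) ∧ (T ∧ F))
  step 2: ¬(x0 ∨ x0) ∨ ¬(T ∧ F)
  step 3: (¬x0 ∧ ¬x0) ∨ ¬(T ∧ F)
  step 4: ¬x0 ∨ ¬(T ∧ F)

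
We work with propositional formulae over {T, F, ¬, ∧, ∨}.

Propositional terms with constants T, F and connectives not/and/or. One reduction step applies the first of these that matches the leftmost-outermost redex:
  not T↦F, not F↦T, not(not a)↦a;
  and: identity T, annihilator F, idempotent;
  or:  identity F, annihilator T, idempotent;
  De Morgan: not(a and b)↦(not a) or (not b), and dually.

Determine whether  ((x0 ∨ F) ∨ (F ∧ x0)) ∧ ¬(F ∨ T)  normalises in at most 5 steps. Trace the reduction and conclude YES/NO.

Answer: NO — after 5 steps the term is x0 ∧ (T ∧ ¬T), not yet normal

Reduction:
  start: ((x0 ∨ F) ∨ (F ∧ x0)) ∧ ¬(F ∨ T)
  [1] (x0 ∨ (F ∧ x0)) ∧ ¬(F ∨ T)
  [2] (x0 ∨ F) ∧ ¬(F ∨ T)
  [3] x0 ∧ ¬(F ∨ T)
  [4] x0 ∧ (¬F ∧ ¬T)
  [5] x0 ∧ (T ∧ ¬T)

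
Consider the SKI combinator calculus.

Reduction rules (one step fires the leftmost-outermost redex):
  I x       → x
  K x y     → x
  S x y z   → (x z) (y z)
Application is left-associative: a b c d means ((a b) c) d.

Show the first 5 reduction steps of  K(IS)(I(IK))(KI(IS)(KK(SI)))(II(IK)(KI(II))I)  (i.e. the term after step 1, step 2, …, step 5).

  start: K(IS)(I(IK))(KI(IS)(KK(SI)))(II(IK)(KI(II))I)
  →1  IS(KI(IS)(KK(SI)))(II(IK)(KI(II))I)
  →2  S(KI(IS)(KK(SI)))(II(IK)(KI(II))I)
  →3  S(I(KK(SI)))(II(IK)(KI(II))I)
  →4  S(KK(SI))(II(IK)(KI(II))I)
  →5  SK(II(IK)(KI(II))I)

Answer: after 5 steps: SK(II(IK)(KI(II))I)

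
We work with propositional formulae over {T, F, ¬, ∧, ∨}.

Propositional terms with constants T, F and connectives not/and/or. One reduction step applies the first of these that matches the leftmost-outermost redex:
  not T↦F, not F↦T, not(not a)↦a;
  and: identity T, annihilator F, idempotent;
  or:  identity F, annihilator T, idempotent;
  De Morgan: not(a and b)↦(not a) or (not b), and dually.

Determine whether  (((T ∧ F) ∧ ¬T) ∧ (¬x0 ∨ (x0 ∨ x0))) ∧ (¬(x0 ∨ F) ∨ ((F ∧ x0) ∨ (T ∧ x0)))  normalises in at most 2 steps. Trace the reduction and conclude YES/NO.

Answer: NO — after 2 steps the term is (F ∧ (¬x0 ∨ (x0 ∨ x0))) ∧ (¬(x0 ∨ F) ∨ ((F ∧ x0) ∨ (T ∧ x0))), not yet normal

Working:
  start: (((T ∧ F) ∧ ¬T) ∧ (¬x0 ∨ (x0 ∨ x0))) ∧ (¬(x0 ∨ F) ∨ ((F ∧ x0) ∨ (T ∧ x0)))
  [1] ((F ∧ ¬T) ∧ (¬x0 ∨ (x0 ∨ x0))) ∧ (¬(x0 ∨ F) ∨ ((F ∧ x0) ∨ (T ∧ x0)))
  [2] (F ∧ (¬x0 ∨ (x0 ∨ x0))) ∧ (¬(x0 ∨ F) ∨ ((F ∧ x0) ∨ (T ∧ x0)))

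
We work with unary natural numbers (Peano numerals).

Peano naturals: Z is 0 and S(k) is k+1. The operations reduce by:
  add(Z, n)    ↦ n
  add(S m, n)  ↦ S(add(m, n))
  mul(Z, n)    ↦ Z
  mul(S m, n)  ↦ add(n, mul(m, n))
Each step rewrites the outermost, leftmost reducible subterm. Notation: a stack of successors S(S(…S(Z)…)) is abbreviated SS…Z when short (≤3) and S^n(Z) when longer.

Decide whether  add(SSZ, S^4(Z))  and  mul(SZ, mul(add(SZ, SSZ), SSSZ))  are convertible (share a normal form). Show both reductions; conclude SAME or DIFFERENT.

Answer: DIFFERENT — A ⇓ S^6(Z), B ⇓ S^9(Z)

Reduction:
Term A:
  start: add(SSZ, S^4(Z))
  →1  S(add(SZ, S^4(Z)))
  →2  S(S(add(Z, S^4(Z))))
  →3  S^6(Z)

Term B:
  start: mul(SZ, mul(add(SZ, SSZ), SSSZ))
  →1  add(mul(add(SZ, SSZ), SSSZ), mul(Z, mul(add(SZ, SSZ), SSSZ)))
  →2  add(mul(S(add(Z, SSZ)), SSSZ), mul(Z, mul(add(SZ, SSZ), SSSZ)))
  →3  add(add(SSSZ, mul(add(Z, SSZ), SSSZ)), mul(Z, mul(add(SZ, SSZ), SSSZ)))
  →4  add(S(add(SSZ, mul(add(Z, SSZ), SSSZ))), mul(Z, mul(add(SZ, SSZ), SSSZ)))
  →5  S(add(add(SSZ, mul(add(Z, SSZ), SSSZ)), mul(Z, mul(add(SZ, SSZ), SSSZ))))
  →6  S(add(S(add(SZ, mul(add(Z, SSZ), SSSZ))), mul(Z, mul(add(SZ, SSZ), SSSZ))))
  →7  S(S(add(add(SZ, mul(add(Z, SSZ), SSSZ)), mul(Z, mul(add(SZ, SSZ), SSSZ)))))
  →8  S(S(add(S(add(Z, mul(add(Z, SSZ), SSSZ))), mul(Z, mul(add(SZ, SSZ), SSSZ)))))
  →9  S(S(S(add(add(Z, mul(add(Z, SSZ), SSSZ)), mul(Z, mul(add(SZ, SSZ), SSSZ))))))
  →10  S(S(S(add(mul(add(Z, SSZ), SSSZ), mul(Z, mul(add(SZ, SSZ), SSSZ))))))
  →11  S(S(S(add(mul(SSZ, SSSZ), mul(Z, mul(add(SZ, SSZ), SSSZ))))))
  →12  S(S(S(add(add(SSSZ, mul(SZ, SSSZ)), mul(Z, mul(add(SZ, SSZ), SSSZ))))))
  →13  S(S(S(add(S(add(SSZ, mul(SZ, SSSZ))), mul(Z, mul(add(SZ, SSZ), SSSZ))))))
  →14  S(S(S(S(add(add(SSZ, mul(SZ, SSSZ)), mul(Z, mul(add(SZ, SSZ), SSSZ)))))))
  →15  S(S(S(S(add(S(add(SZ, mul(SZ, SSSZ))), mul(Z, mul(add(SZ, SSZ), SSSZ)))))))
  →16  S(S(S(S(S(add(add(SZ, mul(SZ, SSSZ)), mul(Z, mul(add(SZ, SSZ), SSSZ))))))))
  →17  S(S(S(S(S(add(S(add(Z, mul(SZ, SSSZ))), mul(Z, mul(add(SZ, SSZ), SSSZ))))))))
  →18  S(S(S(S(S(S(add(add(Z, mul(SZ, SSSZ)), mul(Z, mul(add(SZ, SSZ), SSSZ)))))))))
  →19  S(S(S(S(S(S(add(mul(SZ, SSSZ), mul(Z, mul(add(SZ, SSZ), SSSZ)))))))))
  →20  S(S(S(S(S(S(add(add(SSSZ, mul(Z, SSSZ)), mul(Z, mul(add(SZ, SSZ), SSSZ)))))))))
  →21  S(S(S(S(S(S(add(S(add(SSZ, mul(Z, SSSZ))), mul(Z, mul(add(SZ, SSZ), SSSZ)))))))))
  →22  S(S(S(S(S(S(S(add(add(SSZ, mul(Z, SSSZ)), mul(Z, mul(add(SZ, SSZ), SSSZ))))))))))
  →23  S(S(S(S(S(S(S(add(S(add(SZ, mul(Z, SSSZ))), mul(Z, mul(add(SZ, SSZ), SSSZ))))))))))
  →24  S(S(S(S(S(S(S(S(add(add(SZ, mul(Z, SSSZ)), mul(Z, mul(add(SZ, SSZ), SSSZ)))))))))))
  →25  S(S(S(S(S(S(S(S(add(S(add(Z, mul(Z, SSSZ))), mul(Z, mul(add(SZ, SSZ), SSSZ)))))))))))
  →26  S(S(S(S(S(S(S(S(S(add(add(Z, mul(Z, SSSZ)), mul(Z, mul(add(SZ, SSZ), SSSZ))))))))))))
  →27  S(S(S(S(S(S(S(S(S(add(mul(Z, SSSZ), mul(Z, mul(add(SZ, SSZ), SSSZ))))))))))))
  →28  S(S(S(S(S(S(S(S(S(add(Z, mul(Z, mul(add(SZ, SSZ), SSSZ))))))))))))
  →29  S(S(S(S(S(S(S(S(S(mul(Z, mul(add(SZ, SSZ), SSSZ)))))))))))
  →30  S^9(Z)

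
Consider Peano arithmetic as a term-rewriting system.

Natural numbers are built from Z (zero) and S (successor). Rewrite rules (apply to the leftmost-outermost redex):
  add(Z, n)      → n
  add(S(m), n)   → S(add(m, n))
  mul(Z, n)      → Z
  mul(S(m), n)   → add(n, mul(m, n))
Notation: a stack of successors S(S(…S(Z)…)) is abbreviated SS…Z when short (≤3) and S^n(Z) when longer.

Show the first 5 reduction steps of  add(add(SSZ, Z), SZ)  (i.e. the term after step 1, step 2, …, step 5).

Answer: after 5 steps: S(S(add(Z, SZ)))

Reduction:
  start: add(add(SSZ, Z), SZ)
  →1  add(S(add(SZ, Z)), SZ)
  →2  S(add(add(SZ, Z), SZ))
  →3  S(add(S(add(Z, Z)), SZ))
  →4  S(S(add(add(Z, Z), SZ)))
  →5  S(S(add(Z, SZ)))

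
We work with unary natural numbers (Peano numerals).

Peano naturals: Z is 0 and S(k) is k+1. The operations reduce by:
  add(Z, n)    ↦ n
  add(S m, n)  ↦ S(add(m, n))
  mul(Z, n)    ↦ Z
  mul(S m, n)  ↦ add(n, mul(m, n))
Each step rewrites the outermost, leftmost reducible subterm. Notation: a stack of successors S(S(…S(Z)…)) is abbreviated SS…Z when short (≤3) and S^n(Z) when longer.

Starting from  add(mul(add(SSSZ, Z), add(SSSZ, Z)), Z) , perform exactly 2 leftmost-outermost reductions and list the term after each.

  start: add(mul(add(SSSZ, Z), add(SSSZ, Z)), Z)
  [1] add(mul(S(add(SSZ, Z)), add(SSSZ, Z)), Z)
  [2] add(add(add(SSSZ, Z), mul(add(SSZ, Z), add(SSSZ, Z))), Z)

Answer: after 2 steps: add(add(add(SSSZ, Z), mul(add(SSZ, Z), add(SSSZ, Z))), Z)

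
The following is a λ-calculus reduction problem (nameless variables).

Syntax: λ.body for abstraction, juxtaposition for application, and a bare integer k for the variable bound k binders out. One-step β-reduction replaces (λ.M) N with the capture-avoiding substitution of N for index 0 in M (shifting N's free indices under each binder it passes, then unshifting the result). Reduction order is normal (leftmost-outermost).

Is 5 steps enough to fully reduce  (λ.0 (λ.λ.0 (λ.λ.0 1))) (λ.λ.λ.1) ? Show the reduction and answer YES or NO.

Answer: YES — reaches normal form λ.λ.1 in 2 ≤ 5 steps

Working:
  start: (λ.0 (λ.λ.0 (λ.λ.0 1))) (λ.λ.λ.1)
  step 1: (λ.λ.λ.1) (λ.λ.0 (λ.λ.0 1))
  step 2: λ.λ.1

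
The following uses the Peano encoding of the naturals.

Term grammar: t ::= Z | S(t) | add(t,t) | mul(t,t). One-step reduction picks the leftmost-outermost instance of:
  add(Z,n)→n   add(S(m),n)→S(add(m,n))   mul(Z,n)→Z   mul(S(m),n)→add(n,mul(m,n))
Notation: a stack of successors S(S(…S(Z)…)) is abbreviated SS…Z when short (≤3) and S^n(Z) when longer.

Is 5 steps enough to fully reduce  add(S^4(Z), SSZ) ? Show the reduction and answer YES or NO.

Answer: YES — reaches normal form S^6(Z) in 5 ≤ 5 steps

Reduction:
  start: add(S^4(Z), SSZ)
  →1  S(add(SSSZ, SSZ))
  →2  S(S(add(SSZ, SSZ)))
  →3  S(S(S(add(SZ, SSZ))))
  →4  S(S(S(S(add(Z, SSZ)))))
  →5  S^6(Z)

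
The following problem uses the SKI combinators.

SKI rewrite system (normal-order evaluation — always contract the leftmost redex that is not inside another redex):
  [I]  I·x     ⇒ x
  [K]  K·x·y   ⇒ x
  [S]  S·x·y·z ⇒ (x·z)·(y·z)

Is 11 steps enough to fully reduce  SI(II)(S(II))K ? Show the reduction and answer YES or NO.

  start: SI(II)(S(II))K
  →1  I(S(II))(II(S(II)))K
  →2  S(II)(II(S(II)))K
  →3  IIK(II(S(II))K)
  →4  IK(II(S(II))K)
  →5  K(II(S(II))K)
  →6  K(I(S(II))K)
  →7  K(S(II)K)
  →8  K(SIK)

Answer: YES — reaches normal form K(SIK) in 8 ≤ 11 steps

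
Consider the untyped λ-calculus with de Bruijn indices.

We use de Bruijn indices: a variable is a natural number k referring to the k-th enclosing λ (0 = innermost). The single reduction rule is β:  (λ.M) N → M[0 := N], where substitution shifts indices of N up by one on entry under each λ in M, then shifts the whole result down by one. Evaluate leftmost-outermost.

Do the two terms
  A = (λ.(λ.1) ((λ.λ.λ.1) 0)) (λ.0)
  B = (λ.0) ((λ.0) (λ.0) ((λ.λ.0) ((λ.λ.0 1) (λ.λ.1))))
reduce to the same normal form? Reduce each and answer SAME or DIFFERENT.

Answer: SAME — A ⇓ λ.0, B ⇓ λ.0

Working:
Term A:
  start: (λ.(λ.1) ((λ.λ.λ.1) 0)) (λ.0)
  →1  (λ.λ.0) ((λ.λ.λ.1) (λ.0))
  →2  λ.0

Term B:
  start: (λ.0) ((λ.0) (λ.0) ((λ.λ.0) ((λ.λ.0 1) (λ.λ.1))))
  →1  (λ.0) (λ.0) ((λ.λ.0) ((λ.λ.0 1) (λ.λ.1)))
  →2  (λ.0) ((λ.λ.0) ((λ.λ.0 1) (λ.λ.1)))
  →3  (λ.λ.0) ((λ.λ.0 1) (λ.λ.1))
  →4  λ.0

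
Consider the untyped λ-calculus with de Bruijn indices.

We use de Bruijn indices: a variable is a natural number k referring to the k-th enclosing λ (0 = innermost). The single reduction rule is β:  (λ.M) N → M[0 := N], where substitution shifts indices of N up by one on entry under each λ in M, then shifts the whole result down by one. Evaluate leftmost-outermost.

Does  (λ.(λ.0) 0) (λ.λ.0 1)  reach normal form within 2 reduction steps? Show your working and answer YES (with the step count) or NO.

  start: (λ.(λ.0) 0) (λ.λ.0 1)
  [1] (λ.0) (λ.λ.0 1)
  [2] λ.λ.0 1

Answer: YES — reaches normal form λ.λ.0 1 in 2 ≤ 2 steps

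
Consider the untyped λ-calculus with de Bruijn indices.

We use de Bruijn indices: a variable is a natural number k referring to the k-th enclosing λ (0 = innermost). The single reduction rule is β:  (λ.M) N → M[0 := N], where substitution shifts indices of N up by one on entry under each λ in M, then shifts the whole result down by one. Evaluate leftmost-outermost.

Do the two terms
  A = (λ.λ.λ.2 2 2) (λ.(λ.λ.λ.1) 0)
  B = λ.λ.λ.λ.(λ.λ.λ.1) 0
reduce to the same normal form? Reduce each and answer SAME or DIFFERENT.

Answer: SAME — A ⇓ λ.λ.λ.λ.λ.λ.1, B ⇓ λ.λ.λ.λ.λ.λ.1

Working:
Term A:
  start: (λ.λ.λ.2 2 2) (λ.(λ.λ.λ.1) 0)
  [1] λ.λ.(λ.(λ.λ.λ.1) 0) (λ.(λ.λ.λ.1) 0) (λ.(λ.λ.λ.1) 0)
  [2] λ.λ.(λ.λ.λ.1) (λ.(λ.λ.λ.1) 0) (λ.(λ.λ.λ.1) 0)
  [3] λ.λ.(λ.λ.1) (λ.(λ.λ.λ.1) 0)
  [4] λ.λ.λ.λ.(λ.λ.λ.1) 0
  [5] λ.λ.λ.λ.λ.λ.1

Term B:
  start: λ.λ.λ.λ.(λ.λ.λ.1) 0
  [1] λ.λ.λ.λ.λ.λ.1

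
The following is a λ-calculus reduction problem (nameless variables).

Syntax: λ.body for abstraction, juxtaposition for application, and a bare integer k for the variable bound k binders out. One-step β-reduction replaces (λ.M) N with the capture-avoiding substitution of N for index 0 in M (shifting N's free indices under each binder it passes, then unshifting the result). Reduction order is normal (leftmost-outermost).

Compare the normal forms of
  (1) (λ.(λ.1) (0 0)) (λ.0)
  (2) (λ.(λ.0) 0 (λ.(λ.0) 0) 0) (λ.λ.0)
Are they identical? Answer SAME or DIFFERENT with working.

Answer: DIFFERENT — A ⇓ λ.0, B ⇓ λ.λ.0

Reduction:
Term A:
  start: (λ.(λ.1) (0 0)) (λ.0)
  step 1: (λ.λ.0) ((λ.0) (λ.0))
  step 2: λ.0

Term B:
  start: (λ.(λ.0) 0 (λ.(λ.0) 0) 0) (λ.λ.0)
  step 1: (λ.0) (λ.λ.0) (λ.(λ.0) 0) (λ.λ.0)
  step 2: (λ.λ.0) (λ.(λ.0) 0) (λ.λ.0)
  step 3: (λ.0) (λ.λ.0)
  step 4: λ.λ.0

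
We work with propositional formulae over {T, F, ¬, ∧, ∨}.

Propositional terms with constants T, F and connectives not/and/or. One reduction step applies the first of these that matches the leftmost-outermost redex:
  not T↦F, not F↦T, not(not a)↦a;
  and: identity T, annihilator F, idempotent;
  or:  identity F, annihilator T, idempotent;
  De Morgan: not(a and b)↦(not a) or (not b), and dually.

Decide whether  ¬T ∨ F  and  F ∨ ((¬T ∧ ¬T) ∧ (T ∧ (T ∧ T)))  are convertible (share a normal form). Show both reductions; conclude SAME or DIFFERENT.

Term A:
  start: ¬T ∨ F
  step 1: ¬T
  step 2: F

Term B:
  start: F ∨ ((¬T ∧ ¬T) ∧ (T ∧ (T ∧ T)))
  step 1: (¬T ∧ ¬T) ∧ (T ∧ (T ∧ T))
  step 2: ¬T ∧ (T ∧ (T ∧ T))
  step 3: F ∧ (T ∧ (T ∧ T))
  step 4: F

Answer: SAME — A ⇓ F, B ⇓ F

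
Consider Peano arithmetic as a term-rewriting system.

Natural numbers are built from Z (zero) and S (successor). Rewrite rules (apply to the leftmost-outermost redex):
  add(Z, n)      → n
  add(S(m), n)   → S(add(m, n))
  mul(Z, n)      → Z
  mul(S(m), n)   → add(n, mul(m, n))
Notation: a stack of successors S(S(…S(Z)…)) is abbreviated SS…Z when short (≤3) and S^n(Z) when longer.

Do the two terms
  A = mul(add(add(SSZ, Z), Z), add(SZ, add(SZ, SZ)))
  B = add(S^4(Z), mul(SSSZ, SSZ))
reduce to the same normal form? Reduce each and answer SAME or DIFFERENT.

Term A:
  start: mul(add(add(SSZ, Z), Z), add(SZ, add(SZ, SZ)))
  [1] mul(add(S(add(SZ, Z)), Z), add(SZ, add(SZ, SZ)))
  [2] mul(S(add(add(SZ, Z), Z)), add(SZ, add(SZ, SZ)))
  [3] add(add(SZ, add(SZ, SZ)), mul(add(add(SZ, Z), Z), add(SZ, add(SZ, SZ))))
  [4] add(S(add(Z, add(SZ, SZ))), mul(add(add(SZ, Z), Z), add(SZ, add(SZ, SZ))))
  [5] S(add(add(Z, add(SZ, SZ)), mul(add(add(SZ, Z), Z), add(SZ, add(SZ, SZ)))))
  [6] S(add(add(SZ, SZ), mul(add(add(SZ, Z), Z), add(SZ, add(SZ, SZ)))))
  [7] S(add(S(add(Z, SZ)), mul(add(add(SZ, Z), Z), add(SZ, add(SZ, SZ)))))
  [8] S(S(add(add(Z, SZ), mul(add(add(SZ, Z), Z), add(SZ, add(SZ, SZ))))))
  [9] S(S(add(SZ, mul(add(add(SZ, Z), Z), add(SZ, add(SZ, SZ))))))
  [10] S(S(S(add(Z, mul(add(add(SZ, Z), Z), add(SZ, add(SZ, SZ)))))))
  [11] S(S(S(mul(add(add(SZ, Z), Z), add(SZ, add(SZ, SZ))))))
  [12] S(S(S(mul(add(S(add(Z, Z)), Z), add(SZ, add(SZ, SZ))))))
  [13] S(S(S(mul(S(add(add(Z, Z), Z)), add(SZ, add(SZ, SZ))))))
  [14] S(S(S(add(add(SZ, add(SZ, SZ)), mul(add(add(Z, Z), Z), add(SZ, add(SZ, SZ)))))))
  [15] S(S(S(add(S(add(Z, add(SZ, SZ))), mul(add(add(Z, Z), Z), add(SZ, add(SZ, SZ)))))))
  [16] S(S(S(S(add(add(Z, add(SZ, SZ)), mul(add(add(Z, Z), Z), add(SZ, add(SZ, SZ))))))))
  [17] S(S(S(S(add(add(SZ, SZ), mul(add(add(Z, Z), Z), add(SZ, add(SZ, SZ))))))))
  [18] S(S(S(S(add(S(add(Z, SZ)), mul(add(add(Z, Z), Z), add(SZ, add(SZ, SZ))))))))
  [19] S(S(S(S(S(add(add(Z, SZ), mul(add(add(Z, Z), Z), add(SZ, add(SZ, SZ)))))))))
  [20] S(S(S(S(S(add(SZ, mul(add(add(Z, Z), Z), add(SZ, add(SZ, SZ)))))))))
  [21] S(S(S(S(S(S(add(Z, mul(add(add(Z, Z), Z), add(SZ, add(SZ, SZ))))))))))
  [22] S(S(S(S(S(S(mul(add(add(Z, Z), Z), add(SZ, add(SZ, SZ)))))))))
  [23] S(S(S(S(S(S(mul(add(Z, Z), add(SZ, add(SZ, SZ)))))))))
  [24] S(S(S(S(S(S(mul(Z, add(SZ, add(SZ, SZ)))))))))
  [25] S^6(Z)

Term B:
  start: add(S^4(Z), mul(SSSZ, SSZ))
  [1] S(add(SSSZ, mul(SSSZ, SSZ)))
  [2] S(S(add(SSZ, mul(SSSZ, SSZ))))
  [3] S(S(S(add(SZ, mul(SSSZ, SSZ)))))
  [4] S(S(S(S(add(Z, mul(SSSZ, SSZ))))))
  [5] S(S(S(S(mul(SSSZ, SSZ)))))
  [6] S(S(S(S(add(SSZ, mul(SSZ, SSZ))))))
  [7] S(S(S(S(S(add(SZ, mul(SSZ, SSZ)))))))
  [8] S(S(S(S(S(S(add(Z, mul(SSZ, SSZ))))))))
  [9] S(S(S(S(S(S(mul(SSZ, SSZ)))))))
  [10] S(S(S(S(S(S(add(SSZ, mul(SZ, SSZ))))))))
  [11] S(S(S(S(S(S(S(add(SZ, mul(SZ, SSZ)))))))))
  [12] S(S(S(S(S(S(S(S(add(Z, mul(SZ, SSZ))))))))))
  [13] S(S(S(S(S(S(S(S(mul(SZ, SSZ)))))))))
  [14] S(S(S(S(S(S(S(S(add(SSZ, mul(Z, SSZ))))))))))
  [15] S(S(S(S(S(S(S(S(S(add(SZ, mul(Z, SSZ)))))))))))
  [16] S(S(S(S(S(S(S(S(S(S(add(Z, mul(Z, SSZ))))))))))))
  [17] S(S(S(S(S(S(S(S(S(S(mul(Z, SSZ)))))))))))
  [18] S^10(Z)

Answer: DIFFERENT — A ⇓ S^6(Z), B ⇓ S^10(Z)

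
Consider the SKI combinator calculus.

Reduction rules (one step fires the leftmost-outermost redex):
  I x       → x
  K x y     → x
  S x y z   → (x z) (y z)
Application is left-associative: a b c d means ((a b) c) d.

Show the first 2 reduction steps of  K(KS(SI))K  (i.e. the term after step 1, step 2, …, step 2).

  start: K(KS(SI))K
  step 1: KS(SI)
  step 2: S

Answer: after 2 steps: S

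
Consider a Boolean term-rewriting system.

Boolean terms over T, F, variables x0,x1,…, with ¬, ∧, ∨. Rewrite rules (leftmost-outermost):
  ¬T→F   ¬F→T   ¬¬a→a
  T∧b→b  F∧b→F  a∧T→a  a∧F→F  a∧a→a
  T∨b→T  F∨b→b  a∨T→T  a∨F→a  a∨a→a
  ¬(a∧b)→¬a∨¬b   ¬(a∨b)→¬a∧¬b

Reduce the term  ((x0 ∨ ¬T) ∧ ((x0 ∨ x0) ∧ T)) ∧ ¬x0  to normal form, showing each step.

Answer: normal form = x0 ∧ ¬x0  (in 5 steps)

Derivation:
  start: ((x0 ∨ ¬T) ∧ ((x0 ∨ x0) ∧ T)) ∧ ¬x0
  step 1: ((x0 ∨ F) ∧ ((x0 ∨ x0) ∧ T)) ∧ ¬x0
  step 2: (x0 ∧ ((x0 ∨ x0) ∧ T)) ∧ ¬x0
  step 3: (x0 ∧ (x0 ∨ x0)) ∧ ¬x0
  step 4: (x0 ∧ x0) ∧ ¬x0
  step 5: x0 ∧ ¬x0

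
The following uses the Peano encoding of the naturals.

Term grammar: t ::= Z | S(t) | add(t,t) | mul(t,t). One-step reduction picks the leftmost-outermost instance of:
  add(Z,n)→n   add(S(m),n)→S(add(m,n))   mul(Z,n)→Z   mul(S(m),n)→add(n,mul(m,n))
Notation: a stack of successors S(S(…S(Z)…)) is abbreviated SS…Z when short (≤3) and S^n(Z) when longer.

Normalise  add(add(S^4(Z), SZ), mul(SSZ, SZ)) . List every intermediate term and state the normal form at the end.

  start: add(add(S^4(Z), SZ), mul(SSZ, SZ))
  →1  add(S(add(SSSZ, SZ)), mul(SSZ, SZ))
  →2  S(add(add(SSSZ, SZ), mul(SSZ, SZ)))
  →3  S(add(S(add(SSZ, SZ)), mul(SSZ, SZ)))
  →4  S(S(add(add(SSZ, SZ), mul(SSZ, SZ))))
  →5  S(S(add(S(add(SZ, SZ)), mul(SSZ, SZ))))
  →6  S(S(S(add(add(SZ, SZ), mul(SSZ, SZ)))))
  →7  S(S(S(add(S(add(Z, SZ)), mul(SSZ, SZ)))))
  →8  S(S(S(S(add(add(Z, SZ), mul(SSZ, SZ))))))
  →9  S(S(S(S(add(SZ, mul(SSZ, SZ))))))
  →10  S(S(S(S(S(add(Z, mul(SSZ, SZ)))))))
  →11  S(S(S(S(S(mul(SSZ, SZ))))))
  →12  S(S(S(S(S(add(SZ, mul(SZ, SZ)))))))
  →13  S(S(S(S(S(S(add(Z, mul(SZ, SZ))))))))
  →14  S(S(S(S(S(S(mul(SZ, SZ)))))))
  →15  S(S(S(S(S(S(add(SZ, mul(Z, SZ))))))))
  →16  S(S(S(S(S(S(S(add(Z, mul(Z, SZ)))))))))
  →17  S(S(S(S(S(S(S(mul(Z, SZ))))))))
  →18  S^7(Z)

Answer: normal form = S^7(Z)  (in 18 steps)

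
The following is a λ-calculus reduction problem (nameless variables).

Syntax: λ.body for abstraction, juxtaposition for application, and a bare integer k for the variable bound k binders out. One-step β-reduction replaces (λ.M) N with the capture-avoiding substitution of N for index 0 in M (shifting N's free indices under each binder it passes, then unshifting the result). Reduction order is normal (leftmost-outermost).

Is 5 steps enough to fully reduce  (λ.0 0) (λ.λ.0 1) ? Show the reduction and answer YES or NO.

Answer: YES — reaches normal form λ.0 (λ.λ.0 1) in 2 ≤ 5 steps

Derivation:
  start: (λ.0 0) (λ.λ.0 1)
  →1  (λ.λ.0 1) (λ.λ.0 1)
  →2  λ.0 (λ.λ.0 1)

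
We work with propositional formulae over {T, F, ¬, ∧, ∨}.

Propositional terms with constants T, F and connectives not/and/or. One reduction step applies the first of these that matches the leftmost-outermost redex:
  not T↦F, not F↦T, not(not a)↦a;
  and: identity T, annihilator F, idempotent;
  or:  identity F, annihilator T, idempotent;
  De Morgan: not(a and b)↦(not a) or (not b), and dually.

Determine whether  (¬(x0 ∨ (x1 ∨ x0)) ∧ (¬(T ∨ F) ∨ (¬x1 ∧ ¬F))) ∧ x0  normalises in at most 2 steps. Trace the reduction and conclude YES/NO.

Answer: NO — after 2 steps the term is ((¬x0 ∧ (¬x1 ∧ ¬x0)) ∧ (¬(T ∨ F) ∨ (¬x1 ∧ ¬F))) ∧ x0, not yet normal

Derivation:
  start: (¬(x0 ∨ (x1 ∨ x0)) ∧ (¬(T ∨ F) ∨ (¬x1 ∧ ¬F))) ∧ x0
  [1] ((¬x0 ∧ ¬(x1 ∨ x0)) ∧ (¬(T ∨ F) ∨ (¬x1 ∧ ¬F))) ∧ x0
  [2] ((¬x0 ∧ (¬x1 ∧ ¬x0)) ∧ (¬(T ∨ F) ∨ (¬x1 ∧ ¬F))) ∧ x0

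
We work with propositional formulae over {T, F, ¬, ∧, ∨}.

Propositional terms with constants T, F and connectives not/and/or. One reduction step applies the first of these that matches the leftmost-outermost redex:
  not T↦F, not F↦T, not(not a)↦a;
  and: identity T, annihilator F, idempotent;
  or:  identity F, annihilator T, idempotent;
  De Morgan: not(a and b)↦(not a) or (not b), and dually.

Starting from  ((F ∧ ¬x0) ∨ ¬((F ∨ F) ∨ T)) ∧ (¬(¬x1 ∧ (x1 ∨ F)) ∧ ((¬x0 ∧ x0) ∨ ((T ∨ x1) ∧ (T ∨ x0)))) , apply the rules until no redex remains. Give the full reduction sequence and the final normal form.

Answer: normal form = F  (in 9 steps)

Working:
  start: ((F ∧ ¬x0) ∨ ¬((F ∨ F) ∨ T)) ∧ (¬(¬x1 ∧ (x1 ∨ F)) ∧ ((¬x0 ∧ x0) ∨ ((T ∨ x1) ∧ (T ∨ x0))))
  →1  (F ∨ ¬((F ∨ F) ∨ T)) ∧ (¬(¬x1 ∧ (x1 ∨ F)) ∧ ((¬x0 ∧ x0) ∨ ((T ∨ x1) ∧ (T ∨ x0))))
  →2  ¬((F ∨ F) ∨ T) ∧ (¬(¬x1 ∧ (x1 ∨ F)) ∧ ((¬x0 ∧ x0) ∨ ((T ∨ x1) ∧ (T ∨ x0))))
  →3  (¬(F ∨ F) ∧ ¬T) ∧ (¬(¬x1 ∧ (x1 ∨ F)) ∧ ((¬x0 ∧ x0) ∨ ((T ∨ x1) ∧ (T ∨ x0))))
  →4  ((¬F ∧ ¬F) ∧ ¬T) ∧ (¬(¬x1 ∧ (x1 ∨ F)) ∧ ((¬x0 ∧ x0) ∨ ((T ∨ x1) ∧ (T ∨ x0))))
  →5  (¬F ∧ ¬T) ∧ (¬(¬x1 ∧ (x1 ∨ F)) ∧ ((¬x0 ∧ x0) ∨ ((T ∨ x1) ∧ (T ∨ x0))))
  →6  (T ∧ ¬T) ∧ (¬(¬x1 ∧ (x1 ∨ F)) ∧ ((¬x0 ∧ x0) ∨ ((T ∨ x1) ∧ (T ∨ x0))))
  →7  ¬T ∧ (¬(¬x1 ∧ (x1 ∨ F)) ∧ ((¬x0 ∧ x0) ∨ ((T ∨ x1) ∧ (T ∨ x0))))
  →8  F ∧ (¬(¬x1 ∧ (x1 ∨ F)) ∧ ((¬x0 ∧ x0) ∨ ((T ∨ x1) ∧ (T ∨ x0))))
  →9  F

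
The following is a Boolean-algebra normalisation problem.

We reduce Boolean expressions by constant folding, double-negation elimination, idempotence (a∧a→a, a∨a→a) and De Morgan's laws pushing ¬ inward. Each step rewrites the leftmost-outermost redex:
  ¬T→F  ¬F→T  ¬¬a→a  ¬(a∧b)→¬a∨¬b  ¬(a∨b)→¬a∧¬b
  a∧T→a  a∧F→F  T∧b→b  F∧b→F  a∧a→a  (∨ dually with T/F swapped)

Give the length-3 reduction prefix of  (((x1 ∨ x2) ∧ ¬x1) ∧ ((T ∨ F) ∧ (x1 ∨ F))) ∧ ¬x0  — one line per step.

Answer: after 3 steps: (((x1 ∨ x2) ∧ ¬x1) ∧ x1) ∧ ¬x0

Reduction:
  start: (((x1 ∨ x2) ∧ ¬x1) ∧ ((T ∨ F) ∧ (x1 ∨ F))) ∧ ¬x0
  step 1: (((x1 ∨ x2) ∧ ¬x1) ∧ (T ∧ (x1 ∨ F))) ∧ ¬x0
  step 2: (((x1 ∨ x2) ∧ ¬x1) ∧ (x1 ∨ F)) ∧ ¬x0
  step 3: (((x1 ∨ x2) ∧ ¬x1) ∧ x1) ∧ ¬x0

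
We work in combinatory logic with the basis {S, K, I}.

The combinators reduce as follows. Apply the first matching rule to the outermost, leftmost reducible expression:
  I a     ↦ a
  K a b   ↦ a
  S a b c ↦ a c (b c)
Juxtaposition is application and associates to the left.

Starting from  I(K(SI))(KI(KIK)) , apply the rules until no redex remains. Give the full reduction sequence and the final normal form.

Answer: normal form = SI  (in 2 steps)

Working:
  start: I(K(SI))(KI(KIK))
  step 1: K(SI)(KI(KIK))
  step 2: SI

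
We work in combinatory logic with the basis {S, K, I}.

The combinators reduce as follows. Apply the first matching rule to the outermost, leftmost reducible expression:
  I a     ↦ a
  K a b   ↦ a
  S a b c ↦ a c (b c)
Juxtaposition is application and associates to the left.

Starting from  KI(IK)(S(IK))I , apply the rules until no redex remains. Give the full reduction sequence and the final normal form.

Answer: normal form = SKI  (in 3 steps)

Reduction:
  start: KI(IK)(S(IK))I
  step 1: I(S(IK))I
  step 2: S(IK)I
  step 3: SKI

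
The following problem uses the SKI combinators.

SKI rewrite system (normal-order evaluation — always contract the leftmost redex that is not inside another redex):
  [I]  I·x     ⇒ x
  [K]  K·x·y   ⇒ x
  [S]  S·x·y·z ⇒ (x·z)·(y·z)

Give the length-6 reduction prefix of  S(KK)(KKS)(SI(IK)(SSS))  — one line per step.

  start: S(KK)(KKS)(SI(IK)(SSS))
  [1] KK(SI(IK)(SSS))(KKS(SI(IK)(SSS)))
  [2] K(KKS(SI(IK)(SSS)))
  [3] K(K(SI(IK)(SSS)))
  [4] K(K(I(SSS)(IK(SSS))))
  [5] K(K(SSS(IK(SSS))))
  [6] K(K(S(IK(SSS))(S(IK(SSS)))))

Answer: after 6 steps: K(K(S(IK(SSS))(S(IK(SSS)))))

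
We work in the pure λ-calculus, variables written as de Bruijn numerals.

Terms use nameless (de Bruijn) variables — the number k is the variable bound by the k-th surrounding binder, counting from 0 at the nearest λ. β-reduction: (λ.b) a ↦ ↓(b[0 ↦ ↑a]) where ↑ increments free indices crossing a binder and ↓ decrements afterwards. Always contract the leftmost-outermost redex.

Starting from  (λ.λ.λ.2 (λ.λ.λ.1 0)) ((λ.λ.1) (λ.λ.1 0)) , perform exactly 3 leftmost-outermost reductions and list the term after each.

Answer: after 3 steps: λ.λ.λ.λ.1 0

Derivation:
  start: (λ.λ.λ.2 (λ.λ.λ.1 0)) ((λ.λ.1) (λ.λ.1 0))
  [1] λ.λ.(λ.λ.1) (λ.λ.1 0) (λ.λ.λ.1 0)
  [2] λ.λ.(λ.λ.λ.1 0) (λ.λ.λ.1 0)
  [3] λ.λ.λ.λ.1 0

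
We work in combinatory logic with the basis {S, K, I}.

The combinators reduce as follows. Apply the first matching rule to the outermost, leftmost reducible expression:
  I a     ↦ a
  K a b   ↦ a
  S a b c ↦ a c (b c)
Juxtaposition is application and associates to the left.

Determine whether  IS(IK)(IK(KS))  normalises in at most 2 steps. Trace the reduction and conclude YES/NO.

  start: IS(IK)(IK(KS))
  step 1: S(IK)(IK(KS))
  step 2: SK(IK(KS))

Answer: NO — after 2 steps the term is SK(IK(KS)), not yet normal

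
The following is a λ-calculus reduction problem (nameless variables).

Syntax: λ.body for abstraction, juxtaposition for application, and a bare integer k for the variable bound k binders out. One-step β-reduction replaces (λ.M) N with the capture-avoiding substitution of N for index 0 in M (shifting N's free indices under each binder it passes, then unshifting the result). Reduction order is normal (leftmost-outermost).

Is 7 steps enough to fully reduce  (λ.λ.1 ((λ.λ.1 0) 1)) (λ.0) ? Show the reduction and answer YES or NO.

  start: (λ.λ.1 ((λ.λ.1 0) 1)) (λ.0)
  step 1: λ.(λ.0) ((λ.λ.1 0) (λ.0))
  step 2: λ.(λ.λ.1 0) (λ.0)
  step 3: λ.λ.(λ.0) 0
  step 4: λ.λ.0

Answer: YES — reaches normal form λ.λ.0 in 4 ≤ 7 steps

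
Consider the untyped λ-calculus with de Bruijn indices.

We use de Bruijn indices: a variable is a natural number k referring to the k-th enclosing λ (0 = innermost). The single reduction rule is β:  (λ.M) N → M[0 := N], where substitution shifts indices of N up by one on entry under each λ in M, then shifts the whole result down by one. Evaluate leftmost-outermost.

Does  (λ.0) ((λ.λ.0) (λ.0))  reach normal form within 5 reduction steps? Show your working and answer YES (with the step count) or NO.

  start: (λ.0) ((λ.λ.0) (λ.0))
  step 1: (λ.λ.0) (λ.0)
  step 2: λ.0

Answer: YES — reaches normal form λ.0 in 2 ≤ 5 steps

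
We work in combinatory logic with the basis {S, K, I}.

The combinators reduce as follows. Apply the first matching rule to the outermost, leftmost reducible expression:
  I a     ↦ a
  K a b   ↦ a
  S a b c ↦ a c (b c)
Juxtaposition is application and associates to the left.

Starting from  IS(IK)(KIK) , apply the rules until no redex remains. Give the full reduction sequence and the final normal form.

Answer: normal form = SKI  (in 3 steps)

Reduction:
  start: IS(IK)(KIK)
  [1] S(IK)(KIK)
  [2] SK(KIK)
  [3] SKI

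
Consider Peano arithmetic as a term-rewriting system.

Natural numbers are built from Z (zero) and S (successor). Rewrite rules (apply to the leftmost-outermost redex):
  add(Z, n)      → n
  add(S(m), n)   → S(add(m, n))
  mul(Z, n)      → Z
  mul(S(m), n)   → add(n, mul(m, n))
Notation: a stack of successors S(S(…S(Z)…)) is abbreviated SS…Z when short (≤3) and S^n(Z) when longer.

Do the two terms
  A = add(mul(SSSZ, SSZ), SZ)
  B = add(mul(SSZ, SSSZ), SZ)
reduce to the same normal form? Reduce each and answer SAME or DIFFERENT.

Term A:
  start: add(mul(SSSZ, SSZ), SZ)
  [1] add(add(SSZ, mul(SSZ, SSZ)), SZ)
  [2] add(S(add(SZ, mul(SSZ, SSZ))), SZ)
  [3] S(add(add(SZ, mul(SSZ, SSZ)), SZ))
  [4] S(add(S(add(Z, mul(SSZ, SSZ))), SZ))
  [5] S(S(add(add(Z, mul(SSZ, SSZ)), SZ)))
  [6] S(S(add(mul(SSZ, SSZ), SZ)))
  [7] S(S(add(add(SSZ, mul(SZ, SSZ)), SZ)))
  [8] S(S(add(S(add(SZ, mul(SZ, SSZ))), SZ)))
  [9] S(S(S(add(add(SZ, mul(SZ, SSZ)), SZ))))
  [10] S(S(S(add(S(add(Z, mul(SZ, SSZ))), SZ))))
  [11] S(S(S(S(add(add(Z, mul(SZ, SSZ)), SZ)))))
  [12] S(S(S(S(add(mul(SZ, SSZ), SZ)))))
  [13] S(S(S(S(add(add(SSZ, mul(Z, SSZ)), SZ)))))
  [14] S(S(S(S(add(S(add(SZ, mul(Z, SSZ))), SZ)))))
  [15] S(S(S(S(S(add(add(SZ, mul(Z, SSZ)), SZ))))))
  [16] S(S(S(S(S(add(S(add(Z, mul(Z, SSZ))), SZ))))))
  [17] S(S(S(S(S(S(add(add(Z, mul(Z, SSZ)), SZ)))))))
  [18] S(S(S(S(S(S(add(mul(Z, SSZ), SZ)))))))
  [19] S(S(S(S(S(S(add(Z, SZ)))))))
  [20] S^7(Z)

Term B:
  start: add(mul(SSZ, SSSZ), SZ)
  [1] add(add(SSSZ, mul(SZ, SSSZ)), SZ)
  [2] add(S(add(SSZ, mul(SZ, SSSZ))), SZ)
  [3] S(add(add(SSZ, mul(SZ, SSSZ)), SZ))
  [4] S(add(S(add(SZ, mul(SZ, SSSZ))), SZ))
  [5] S(S(add(add(SZ, mul(SZ, SSSZ)), SZ)))
  [6] S(S(add(S(add(Z, mul(SZ, SSSZ))), SZ)))
  [7] S(S(S(add(add(Z, mul(SZ, SSSZ)), SZ))))
  [8] S(S(S(add(mul(SZ, SSSZ), SZ))))
  [9] S(S(S(add(add(SSSZ, mul(Z, SSSZ)), SZ))))
  [10] S(S(S(add(S(add(SSZ, mul(Z, SSSZ))), SZ))))
  [11] S(S(S(S(add(add(SSZ, mul(Z, SSSZ)), SZ)))))
  [12] S(S(S(S(add(S(add(SZ, mul(Z, SSSZ))), SZ)))))
  [13] S(S(S(S(S(add(add(SZ, mul(Z, SSSZ)), SZ))))))
  [14] S(S(S(S(S(add(S(add(Z, mul(Z, SSSZ))), SZ))))))
  [15] S(S(S(S(S(S(add(add(Z, mul(Z, SSSZ)), SZ)))))))
  [16] S(S(S(S(S(S(add(mul(Z, SSSZ), SZ)))))))
  [17] S(S(S(S(S(S(add(Z, SZ)))))))
  [18] S^7(Z)

Answer: SAME — A ⇓ S^7(Z), B ⇓ S^7(Z)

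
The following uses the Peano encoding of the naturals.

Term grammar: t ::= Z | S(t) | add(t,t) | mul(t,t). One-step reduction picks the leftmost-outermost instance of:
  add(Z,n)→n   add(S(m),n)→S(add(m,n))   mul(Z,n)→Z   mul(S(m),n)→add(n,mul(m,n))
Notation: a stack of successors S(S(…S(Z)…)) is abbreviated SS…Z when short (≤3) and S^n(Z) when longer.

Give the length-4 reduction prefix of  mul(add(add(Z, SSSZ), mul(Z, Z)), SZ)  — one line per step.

  start: mul(add(add(Z, SSSZ), mul(Z, Z)), SZ)
  →1  mul(add(SSSZ, mul(Z, Z)), SZ)
  →2  mul(S(add(SSZ, mul(Z, Z))), SZ)
  →3  add(SZ, mul(add(SSZ, mul(Z, Z)), SZ))
  →4  S(add(Z, mul(add(SSZ, mul(Z, Z)), SZ)))

Answer: after 4 steps: S(add(Z, mul(add(SSZ, mul(Z, Z)), SZ)))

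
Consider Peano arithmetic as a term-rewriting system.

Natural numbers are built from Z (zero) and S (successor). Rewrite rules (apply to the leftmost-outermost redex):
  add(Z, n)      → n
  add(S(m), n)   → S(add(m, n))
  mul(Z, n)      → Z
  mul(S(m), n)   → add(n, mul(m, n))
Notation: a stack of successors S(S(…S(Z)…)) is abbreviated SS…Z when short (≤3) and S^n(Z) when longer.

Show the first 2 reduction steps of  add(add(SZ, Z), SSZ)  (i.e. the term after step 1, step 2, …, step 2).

  start: add(add(SZ, Z), SSZ)
  step 1: add(S(add(Z, Z)), SSZ)
  step 2: S(add(add(Z, Z), SSZ))

Answer: after 2 steps: S(add(add(Z, Z), SSZ))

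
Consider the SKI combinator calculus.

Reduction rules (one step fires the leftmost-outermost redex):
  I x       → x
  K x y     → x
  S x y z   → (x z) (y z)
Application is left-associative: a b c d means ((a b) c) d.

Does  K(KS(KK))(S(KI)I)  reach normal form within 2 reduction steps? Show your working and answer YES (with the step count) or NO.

  start: K(KS(KK))(S(KI)I)
  →1  KS(KK)
  →2  S

Answer: YES — reaches normal form S in 2 ≤ 2 steps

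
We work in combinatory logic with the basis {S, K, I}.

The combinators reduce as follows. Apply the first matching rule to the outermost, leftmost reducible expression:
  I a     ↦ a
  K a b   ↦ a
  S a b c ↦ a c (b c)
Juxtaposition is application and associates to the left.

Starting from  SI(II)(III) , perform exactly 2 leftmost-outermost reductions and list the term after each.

  start: SI(II)(III)
  [1] I(III)(II(III))
  [2] III(II(III))

Answer: after 2 steps: III(II(III))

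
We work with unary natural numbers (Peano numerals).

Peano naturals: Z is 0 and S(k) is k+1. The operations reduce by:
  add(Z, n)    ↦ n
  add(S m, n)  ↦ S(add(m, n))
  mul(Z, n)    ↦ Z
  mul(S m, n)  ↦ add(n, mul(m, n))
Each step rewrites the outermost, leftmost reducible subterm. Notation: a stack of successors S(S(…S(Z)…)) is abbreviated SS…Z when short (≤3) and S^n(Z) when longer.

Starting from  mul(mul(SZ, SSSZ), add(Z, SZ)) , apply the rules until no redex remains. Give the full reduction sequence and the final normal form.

  start: mul(mul(SZ, SSSZ), add(Z, SZ))
  [1] mul(add(SSSZ, mul(Z, SSSZ)), add(Z, SZ))
  [2] mul(S(add(SSZ, mul(Z, SSSZ))), add(Z, SZ))
  [3] add(add(Z, SZ), mul(add(SSZ, mul(Z, SSSZ)), add(Z, SZ)))
  [4] add(SZ, mul(add(SSZ, mul(Z, SSSZ)), add(Z, SZ)))
  [5] S(add(Z, mul(add(SSZ, mul(Z, SSSZ)), add(Z, SZ))))
  [6] S(mul(add(SSZ, mul(Z, SSSZ)), add(Z, SZ)))
  [7] S(mul(S(add(SZ, mul(Z, SSSZ))), add(Z, SZ)))
  [8] S(add(add(Z, SZ), mul(add(SZ, mul(Z, SSSZ)), add(Z, SZ))))
  [9] S(add(SZ, mul(add(SZ, mul(Z, SSSZ)), add(Z, SZ))))
  [10] S(S(add(Z, mul(add(SZ, mul(Z, SSSZ)), add(Z, SZ)))))
  [11] S(S(mul(add(SZ, mul(Z, SSSZ)), add(Z, SZ))))
  [12] S(S(mul(S(add(Z, mul(Z, SSSZ))), add(Z, SZ))))
  [13] S(S(add(add(Z, SZ), mul(add(Z, mul(Z, SSSZ)), add(Z, SZ)))))
  [14] S(S(add(SZ, mul(add(Z, mul(Z, SSSZ)), add(Z, SZ)))))
  [15] S(S(S(add(Z, mul(add(Z, mul(Z, SSSZ)), add(Z, SZ))))))
  [16] S(S(S(mul(add(Z, mul(Z, SSSZ)), add(Z, SZ)))))
  [17] S(S(S(mul(mul(Z, SSSZ), add(Z, SZ)))))
  [18] S(S(S(mul(Z, add(Z, SZ)))))
  [19] SSSZ

Answer: normal form = SSSZ  (in 19 steps)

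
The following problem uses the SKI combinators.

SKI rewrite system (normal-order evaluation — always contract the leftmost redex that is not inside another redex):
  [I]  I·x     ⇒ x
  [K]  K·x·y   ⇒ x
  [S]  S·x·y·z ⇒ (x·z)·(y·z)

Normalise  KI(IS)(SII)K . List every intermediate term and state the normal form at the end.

  start: KI(IS)(SII)K
  →1  I(SII)K
  →2  SIIK
  →3  IK(IK)
  →4  K(IK)
  →5  KK

Answer: normal form = KK  (in 5 steps)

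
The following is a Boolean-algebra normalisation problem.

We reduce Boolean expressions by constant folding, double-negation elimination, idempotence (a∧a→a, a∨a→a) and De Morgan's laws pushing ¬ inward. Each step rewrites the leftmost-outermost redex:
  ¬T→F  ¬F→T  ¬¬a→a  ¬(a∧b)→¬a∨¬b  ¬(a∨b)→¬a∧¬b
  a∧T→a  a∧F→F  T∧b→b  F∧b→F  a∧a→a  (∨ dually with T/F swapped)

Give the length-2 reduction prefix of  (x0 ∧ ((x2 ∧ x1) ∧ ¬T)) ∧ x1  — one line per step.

  start: (x0 ∧ ((x2 ∧ x1) ∧ ¬T)) ∧ x1
  →1  (x0 ∧ ((x2 ∧ x1) ∧ F)) ∧ x1
  →2  (x0 ∧ F) ∧ x1

Answer: after 2 steps: (x0 ∧ F) ∧ x1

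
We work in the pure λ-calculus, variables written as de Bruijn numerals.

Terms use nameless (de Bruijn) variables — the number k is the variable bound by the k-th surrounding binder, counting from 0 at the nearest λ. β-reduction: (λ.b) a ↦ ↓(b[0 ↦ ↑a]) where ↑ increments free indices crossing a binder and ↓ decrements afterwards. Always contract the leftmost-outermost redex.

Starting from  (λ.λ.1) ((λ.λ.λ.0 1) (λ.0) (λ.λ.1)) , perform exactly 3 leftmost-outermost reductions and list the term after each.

Answer: after 3 steps: λ.λ.0 (λ.λ.1)

Reduction:
  start: (λ.λ.1) ((λ.λ.λ.0 1) (λ.0) (λ.λ.1))
  step 1: λ.(λ.λ.λ.0 1) (λ.0) (λ.λ.1)
  step 2: λ.(λ.λ.0 1) (λ.λ.1)
  step 3: λ.λ.0 (λ.λ.1)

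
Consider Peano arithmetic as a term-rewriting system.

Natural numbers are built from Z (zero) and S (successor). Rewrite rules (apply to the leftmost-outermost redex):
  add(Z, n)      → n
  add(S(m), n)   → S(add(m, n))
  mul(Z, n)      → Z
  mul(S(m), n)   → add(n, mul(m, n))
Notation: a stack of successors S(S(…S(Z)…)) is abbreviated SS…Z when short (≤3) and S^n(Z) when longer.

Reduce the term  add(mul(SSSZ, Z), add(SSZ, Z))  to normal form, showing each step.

Answer: normal form = SSZ  (in 11 steps)

Working:
  start: add(mul(SSSZ, Z), add(SSZ, Z))
  [1] add(add(Z, mul(SSZ, Z)), add(SSZ, Z))
  [2] add(mul(SSZ, Z), add(SSZ, Z))
  [3] add(add(Z, mul(SZ, Z)), add(SSZ, Z))
  [4] add(mul(SZ, Z), add(SSZ, Z))
  [5] add(add(Z, mul(Z, Z)), add(SSZ, Z))
  [6] add(mul(Z, Z), add(SSZ, Z))
  [7] add(Z, add(SSZ, Z))
  [8] add(SSZ, Z)
  [9] S(add(SZ, Z))
  [10] S(S(add(Z, Z)))
  [11] SSZ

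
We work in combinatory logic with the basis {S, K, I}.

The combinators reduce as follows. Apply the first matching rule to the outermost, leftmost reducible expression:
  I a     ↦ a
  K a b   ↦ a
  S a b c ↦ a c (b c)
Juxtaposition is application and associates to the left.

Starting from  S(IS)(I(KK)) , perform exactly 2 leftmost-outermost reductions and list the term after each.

Answer: after 2 steps: SS(KK)

Working:
  start: S(IS)(I(KK))
  [1] SS(I(KK))
  [2] SS(KK)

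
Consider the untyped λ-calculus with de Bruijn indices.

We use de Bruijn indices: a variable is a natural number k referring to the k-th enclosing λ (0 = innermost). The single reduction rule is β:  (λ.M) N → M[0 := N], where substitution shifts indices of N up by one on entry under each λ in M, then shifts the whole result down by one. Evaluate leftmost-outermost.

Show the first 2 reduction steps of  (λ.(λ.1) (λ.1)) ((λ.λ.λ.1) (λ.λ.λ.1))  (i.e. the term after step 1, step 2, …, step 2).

  start: (λ.(λ.1) (λ.1)) ((λ.λ.λ.1) (λ.λ.λ.1))
  [1] (λ.(λ.λ.λ.1) (λ.λ.λ.1)) (λ.(λ.λ.λ.1) (λ.λ.λ.1))
  [2] (λ.λ.λ.1) (λ.λ.λ.1)

Answer: after 2 steps: (λ.λ.λ.1) (λ.λ.λ.1)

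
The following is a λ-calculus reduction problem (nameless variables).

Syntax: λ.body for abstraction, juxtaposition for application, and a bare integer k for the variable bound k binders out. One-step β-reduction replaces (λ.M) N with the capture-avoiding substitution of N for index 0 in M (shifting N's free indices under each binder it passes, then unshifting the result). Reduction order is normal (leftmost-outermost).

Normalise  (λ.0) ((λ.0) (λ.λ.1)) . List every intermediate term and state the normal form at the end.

Answer: normal form = λ.λ.1  (in 2 steps)

Working:
  start: (λ.0) ((λ.0) (λ.λ.1))
  →1  (λ.0) (λ.λ.1)
  →2  λ.λ.1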